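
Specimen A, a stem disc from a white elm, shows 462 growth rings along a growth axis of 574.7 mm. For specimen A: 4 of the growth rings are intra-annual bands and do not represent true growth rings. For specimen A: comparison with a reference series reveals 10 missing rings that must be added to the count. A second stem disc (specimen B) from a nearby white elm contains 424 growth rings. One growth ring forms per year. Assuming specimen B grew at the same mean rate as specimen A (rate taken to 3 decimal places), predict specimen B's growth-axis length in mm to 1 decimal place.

Specimen A: correcting the raw count gives 462 − 4 + 10 = 468 true growth rings.
A: Mean rate = 574.7 mm / 468 years ≈ 1.228 mm per year.
B's length ≈ 1.228 × 424 = 520.7 mm.

520.7 mm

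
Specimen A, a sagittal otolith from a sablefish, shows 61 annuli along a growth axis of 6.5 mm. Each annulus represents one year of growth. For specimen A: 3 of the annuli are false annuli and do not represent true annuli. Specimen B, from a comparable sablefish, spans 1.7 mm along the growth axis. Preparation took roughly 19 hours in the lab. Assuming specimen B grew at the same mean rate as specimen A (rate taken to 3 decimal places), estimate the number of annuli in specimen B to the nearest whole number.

15 annuli

Specimen A: true annulus count = 61 − 3 = 58.
A: Extension rate ≈ 6.5 / 58 = 0.112 mm/yr.
Specimen B: 1.7 mm / 0.112 mm per year = 15.18 years ≈ 15 annuli.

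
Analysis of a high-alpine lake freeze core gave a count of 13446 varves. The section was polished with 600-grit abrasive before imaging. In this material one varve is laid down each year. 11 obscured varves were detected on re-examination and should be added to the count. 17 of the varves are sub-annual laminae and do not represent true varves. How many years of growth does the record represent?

Correcting the raw count gives 13446 − 17 + 11 = 13440 true varves.
With a one-to-one varve periodicity this is 13440 years.

13440 years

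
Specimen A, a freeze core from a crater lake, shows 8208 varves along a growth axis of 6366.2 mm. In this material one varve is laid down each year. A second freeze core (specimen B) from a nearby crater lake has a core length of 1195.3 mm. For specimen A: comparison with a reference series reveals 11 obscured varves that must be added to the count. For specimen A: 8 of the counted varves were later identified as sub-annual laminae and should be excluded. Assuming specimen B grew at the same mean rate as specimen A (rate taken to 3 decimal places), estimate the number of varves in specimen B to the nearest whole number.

1542 varves

Specimen A: true varve count = 8208 − 8 + 11 = 8211.
A: Extension rate ≈ 6366.2 / 8211 = 0.775 mm/year.
Specimen B: 1195.3 mm / 0.775 mm per year = 1542.32 years ≈ 1542 varves.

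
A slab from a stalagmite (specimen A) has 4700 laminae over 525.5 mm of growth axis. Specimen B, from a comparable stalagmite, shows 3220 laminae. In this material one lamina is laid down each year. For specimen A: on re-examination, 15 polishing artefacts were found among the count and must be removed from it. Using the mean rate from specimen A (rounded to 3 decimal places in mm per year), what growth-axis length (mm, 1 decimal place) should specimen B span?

360.6 mm

Specimen A: after corrections the count is 4700 − 15 = 4685 laminae.
A: 525.5 mm over 4685 years gives 525.5 / 4685 ≈ 0.112 mm/year.
Length of B = 0.112 × 3220 = 360.6 mm.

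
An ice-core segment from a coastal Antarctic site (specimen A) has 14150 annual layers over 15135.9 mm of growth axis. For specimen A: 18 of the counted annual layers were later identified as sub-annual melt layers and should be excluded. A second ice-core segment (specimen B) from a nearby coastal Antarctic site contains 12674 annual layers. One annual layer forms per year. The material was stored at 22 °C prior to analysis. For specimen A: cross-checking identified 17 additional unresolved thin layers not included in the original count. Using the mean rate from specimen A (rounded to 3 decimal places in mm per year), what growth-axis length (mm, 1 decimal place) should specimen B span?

13561.2 mm

Specimen A: true annual layer count = 14150 − 18 + 17 = 14149.
A: Extension rate ≈ 15135.9 / 14149 = 1.070 mm/yr.
Length of B = 1.070 × 12674 = 13561.2 mm.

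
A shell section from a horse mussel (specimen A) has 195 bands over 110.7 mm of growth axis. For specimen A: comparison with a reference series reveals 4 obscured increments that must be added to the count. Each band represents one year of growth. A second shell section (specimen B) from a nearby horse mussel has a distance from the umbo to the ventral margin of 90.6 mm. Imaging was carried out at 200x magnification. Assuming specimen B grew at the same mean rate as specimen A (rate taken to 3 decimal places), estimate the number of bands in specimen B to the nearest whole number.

163 bands

Specimen A: correcting the raw count gives 195 + 4 = 199 true bands.
A: Mean rate = 110.7 mm / 199 years ≈ 0.556 mm/year.
B spans 90.6 / 0.556 = 162.95 years ≈ 163 bands.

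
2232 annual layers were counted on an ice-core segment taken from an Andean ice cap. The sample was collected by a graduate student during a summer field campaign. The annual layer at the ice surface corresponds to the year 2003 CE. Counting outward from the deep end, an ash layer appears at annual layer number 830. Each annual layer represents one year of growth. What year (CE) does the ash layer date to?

601 CE

2232 − 830 = 1402 annual layers lie beyond the ash layer toward the ice surface.
2003 − 1402 = 601 CE.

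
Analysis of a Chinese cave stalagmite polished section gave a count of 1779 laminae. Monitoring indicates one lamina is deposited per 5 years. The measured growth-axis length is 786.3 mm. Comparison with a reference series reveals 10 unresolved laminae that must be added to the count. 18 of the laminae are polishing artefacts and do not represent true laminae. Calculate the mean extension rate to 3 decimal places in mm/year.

Adjusted count: 1779 − 18 + 10 = 1771 laminae.
Multiplying by 5 years per lamina: 1771 × 5 = 8855 years.
786.3 mm over 8855 years gives 786.3 / 8855 ≈ 0.089 mm/year.

0.089 mm/year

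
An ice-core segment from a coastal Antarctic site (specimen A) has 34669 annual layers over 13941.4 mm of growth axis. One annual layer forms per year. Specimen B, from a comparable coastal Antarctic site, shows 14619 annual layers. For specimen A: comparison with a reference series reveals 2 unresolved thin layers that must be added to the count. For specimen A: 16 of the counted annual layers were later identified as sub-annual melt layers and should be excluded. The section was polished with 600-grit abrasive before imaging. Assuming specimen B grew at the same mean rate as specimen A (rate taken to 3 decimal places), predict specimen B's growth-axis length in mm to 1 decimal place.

5876.8 mm

Specimen A: correcting the raw count gives 34669 − 16 + 2 = 34655 true annual layers.
A: 13941.4 mm over 34655 years gives 13941.4 / 34655 ≈ 0.402 mm/year.
For B, 0.402 mm/year × 14619 years = 5876.8 mm.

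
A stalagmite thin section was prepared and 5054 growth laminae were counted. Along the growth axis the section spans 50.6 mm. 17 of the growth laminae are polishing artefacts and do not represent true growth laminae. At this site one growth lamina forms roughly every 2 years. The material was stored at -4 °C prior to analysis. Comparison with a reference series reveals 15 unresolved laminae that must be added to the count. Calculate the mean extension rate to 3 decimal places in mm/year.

True growth lamina count = 5054 − 17 + 15 = 5052.
Multiplying by 2 years per growth lamina: 5052 × 2 = 10104 years.
Mean rate = 50.6 mm / 10104 years ≈ 0.005 mm/year.

0.005 mm/year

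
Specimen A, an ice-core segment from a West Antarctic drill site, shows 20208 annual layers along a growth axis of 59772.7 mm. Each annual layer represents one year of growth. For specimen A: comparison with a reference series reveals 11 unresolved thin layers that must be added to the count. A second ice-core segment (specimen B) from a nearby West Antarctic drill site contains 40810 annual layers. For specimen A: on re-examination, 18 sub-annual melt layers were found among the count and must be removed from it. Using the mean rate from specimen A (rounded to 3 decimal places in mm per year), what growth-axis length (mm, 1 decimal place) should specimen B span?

120756.8 mm

Specimen A: true annual layer count = 20208 − 18 + 11 = 20201.
A: Extension rate ≈ 59772.7 / 20201 = 2.959 mm per year.
Length of B = 2.959 × 40810 = 120756.8 mm.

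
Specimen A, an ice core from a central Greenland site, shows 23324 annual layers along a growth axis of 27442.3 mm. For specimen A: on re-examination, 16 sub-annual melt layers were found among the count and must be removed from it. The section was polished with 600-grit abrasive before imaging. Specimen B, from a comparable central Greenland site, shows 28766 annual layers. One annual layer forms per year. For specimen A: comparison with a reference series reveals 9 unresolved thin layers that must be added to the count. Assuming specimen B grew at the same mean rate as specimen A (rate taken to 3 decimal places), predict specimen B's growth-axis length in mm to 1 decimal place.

Specimen A: true annual layer count = 23324 − 16 + 9 = 23317.
A: Mean rate = 27442.3 mm / 23317 years ≈ 1.177 mm/yr.
Length of B = 1.177 × 28766 = 33857.6 mm.

33857.6 mm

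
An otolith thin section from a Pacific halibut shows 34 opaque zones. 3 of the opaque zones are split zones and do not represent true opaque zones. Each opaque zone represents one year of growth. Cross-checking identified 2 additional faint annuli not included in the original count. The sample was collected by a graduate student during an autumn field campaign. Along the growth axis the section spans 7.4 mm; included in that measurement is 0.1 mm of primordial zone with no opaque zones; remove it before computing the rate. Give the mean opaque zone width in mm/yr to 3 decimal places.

0.221 mm/yr

Correcting the raw count gives 34 − 3 + 2 = 33 true opaque zones.
Net length = 7.4 − 0.1 = 7.3 mm.
Extension rate ≈ 7.3 / 33 = 0.221 mm/yr.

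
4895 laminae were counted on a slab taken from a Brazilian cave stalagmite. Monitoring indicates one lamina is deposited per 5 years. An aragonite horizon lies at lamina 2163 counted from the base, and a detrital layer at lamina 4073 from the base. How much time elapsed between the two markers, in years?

9550 years

Separation: 4073 − 2163 = 1910 laminae.
At 5 years per lamina, 1910 × 5 = 9550 years.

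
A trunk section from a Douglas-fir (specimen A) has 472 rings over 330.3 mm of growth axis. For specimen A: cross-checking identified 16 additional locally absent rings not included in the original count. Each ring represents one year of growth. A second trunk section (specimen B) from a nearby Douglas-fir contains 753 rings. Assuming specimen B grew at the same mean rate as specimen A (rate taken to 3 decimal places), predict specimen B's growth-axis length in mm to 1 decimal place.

Specimen A: after corrections the count is 472 + 16 = 488 rings.
A: 330.3 mm over 488 years gives 330.3 / 488 ≈ 0.677 mm/year.
For B, 0.677 mm/year × 753 years = 509.8 mm.

509.8 mm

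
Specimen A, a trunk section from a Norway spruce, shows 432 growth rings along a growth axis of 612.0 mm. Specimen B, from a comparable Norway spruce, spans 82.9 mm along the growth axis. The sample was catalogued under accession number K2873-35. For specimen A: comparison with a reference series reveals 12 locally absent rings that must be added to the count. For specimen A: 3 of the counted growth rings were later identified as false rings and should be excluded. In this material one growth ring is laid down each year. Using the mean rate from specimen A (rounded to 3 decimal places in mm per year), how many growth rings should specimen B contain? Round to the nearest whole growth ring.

Specimen A: after corrections the count is 432 − 3 + 12 = 441 growth rings.
A: 612.0 mm over 441 years gives 612.0 / 441 ≈ 1.388 mm per year.
Specimen B: 82.9 mm / 1.388 mm per year = 59.73 years ≈ 60 growth rings.

60 growth rings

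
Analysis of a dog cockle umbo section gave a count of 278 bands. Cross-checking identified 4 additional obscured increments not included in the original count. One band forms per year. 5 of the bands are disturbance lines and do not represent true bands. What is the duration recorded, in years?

277 years

After corrections the count is 278 − 5 + 4 = 277 bands.
One band per year makes the duration 277 years.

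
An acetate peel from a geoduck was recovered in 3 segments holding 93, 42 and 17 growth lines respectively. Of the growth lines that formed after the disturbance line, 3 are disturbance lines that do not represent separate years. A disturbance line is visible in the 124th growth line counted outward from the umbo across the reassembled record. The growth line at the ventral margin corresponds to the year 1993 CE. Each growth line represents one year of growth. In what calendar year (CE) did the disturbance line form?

Total growth lines = 93 + 42 + 17 = 152.
152 − 124 = 28 growth lines lie beyond the disturbance line toward the ventral margin.
28 − 3 false = 25 true growth lines after the disturbance line.
1993 − 25 = 1968 CE.

1968 CE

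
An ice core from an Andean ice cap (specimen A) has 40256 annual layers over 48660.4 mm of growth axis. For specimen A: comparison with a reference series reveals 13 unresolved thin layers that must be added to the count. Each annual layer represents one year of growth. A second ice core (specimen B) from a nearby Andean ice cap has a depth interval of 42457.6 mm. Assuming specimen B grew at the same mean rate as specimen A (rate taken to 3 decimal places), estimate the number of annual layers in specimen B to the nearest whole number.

35147 annual layers

Specimen A: correcting the raw count gives 40256 + 13 = 40269 true annual layers.
A: 48660.4 mm over 40269 years gives 48660.4 / 40269 ≈ 1.208 mm/yr.
Specimen B: 42457.6 mm / 1.208 mm per year = 35147.02 years ≈ 35147 annual layers.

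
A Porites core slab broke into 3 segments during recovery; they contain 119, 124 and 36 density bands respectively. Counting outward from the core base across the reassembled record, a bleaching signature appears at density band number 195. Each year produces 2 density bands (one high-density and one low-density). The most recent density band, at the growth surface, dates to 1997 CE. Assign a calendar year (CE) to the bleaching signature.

Total density bands = 119 + 124 + 36 = 279.
279 − 195 = 84 density bands lie beyond the bleaching signature toward the growth surface.
Dividing by 2 density bands per year: 84 / 2 = 42 years.
Counting back 42 years from 1997 CE places the bleaching signature in 1997 − 42 = 1955 CE.

1955 CE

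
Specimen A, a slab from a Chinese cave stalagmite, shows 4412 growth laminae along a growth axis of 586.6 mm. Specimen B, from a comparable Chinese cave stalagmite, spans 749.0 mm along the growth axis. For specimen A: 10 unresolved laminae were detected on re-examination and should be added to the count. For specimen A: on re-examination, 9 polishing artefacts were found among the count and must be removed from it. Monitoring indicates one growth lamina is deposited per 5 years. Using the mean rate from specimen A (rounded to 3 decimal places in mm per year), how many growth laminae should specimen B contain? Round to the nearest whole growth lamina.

Specimen A: adjusted count: 4412 − 9 + 10 = 4413 growth laminae.
Specimen A: 4413 growth laminae at 5 years each span 4413 × 5 = 22065 years.
A: Mean rate = 586.6 mm / 22065 years ≈ 0.027 mm/yr.
B spans 749.0 / 0.027 = 27740.74 years; at 5 years per growth lamina that is 27740.74 / 5 ≈ 5548 growth laminae.

5548 growth laminae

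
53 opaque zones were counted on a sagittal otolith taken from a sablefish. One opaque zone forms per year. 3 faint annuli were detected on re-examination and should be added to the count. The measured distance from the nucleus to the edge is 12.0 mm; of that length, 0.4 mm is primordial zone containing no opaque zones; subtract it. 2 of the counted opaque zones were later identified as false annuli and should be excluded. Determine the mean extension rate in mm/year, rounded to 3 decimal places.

Adjusted count: 53 − 2 + 3 = 54 opaque zones.
Net length = 12.0 − 0.4 = 11.6 mm.
Extension rate ≈ 11.6 / 54 = 0.215 mm/year.

0.215 mm/year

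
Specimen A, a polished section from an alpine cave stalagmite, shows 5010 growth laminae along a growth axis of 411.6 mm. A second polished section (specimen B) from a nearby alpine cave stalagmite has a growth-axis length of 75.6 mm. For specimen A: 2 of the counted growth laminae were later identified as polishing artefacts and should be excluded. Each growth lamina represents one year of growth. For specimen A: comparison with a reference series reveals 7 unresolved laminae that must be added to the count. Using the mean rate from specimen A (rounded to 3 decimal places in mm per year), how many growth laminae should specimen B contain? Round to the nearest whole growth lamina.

Specimen A: after corrections the count is 5010 − 2 + 7 = 5015 growth laminae.
A: Extension rate ≈ 411.6 / 5015 = 0.082 mm/year.
B spans 75.6 / 0.082 = 921.95 years ≈ 922 growth laminae.

922 growth laminae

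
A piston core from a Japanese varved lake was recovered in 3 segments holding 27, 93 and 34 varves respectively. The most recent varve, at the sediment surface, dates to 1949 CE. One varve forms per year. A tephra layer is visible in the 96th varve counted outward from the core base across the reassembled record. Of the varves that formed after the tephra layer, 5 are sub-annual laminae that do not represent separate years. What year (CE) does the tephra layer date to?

1896 CE

Total varves = 27 + 93 + 34 = 154.
Between varve 96 and the sediment surface there are 154 − 96 = 58 varves.
58 − 5 false = 53 true varves after the tephra layer.
Counting back 53 years from 1949 CE places the tephra layer in 1949 − 53 = 1896 CE.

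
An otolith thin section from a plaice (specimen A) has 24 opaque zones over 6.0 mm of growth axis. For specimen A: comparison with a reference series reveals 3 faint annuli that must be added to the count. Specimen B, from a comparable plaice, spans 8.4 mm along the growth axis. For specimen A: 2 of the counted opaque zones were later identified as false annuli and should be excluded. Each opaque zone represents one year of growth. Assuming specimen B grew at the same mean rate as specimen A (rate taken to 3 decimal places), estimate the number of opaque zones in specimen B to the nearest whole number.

Specimen A: after corrections the count is 24 − 2 + 3 = 25 opaque zones.
A: Extension rate ≈ 6.0 / 25 = 0.240 mm/yr.
B spans 8.4 / 0.240 = 35.00 years ≈ 35 opaque zones.

35 opaque zones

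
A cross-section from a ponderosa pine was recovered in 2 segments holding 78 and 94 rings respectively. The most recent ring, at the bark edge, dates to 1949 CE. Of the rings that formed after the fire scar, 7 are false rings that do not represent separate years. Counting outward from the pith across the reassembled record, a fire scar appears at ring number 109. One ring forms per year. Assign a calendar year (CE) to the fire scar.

Total rings = 78 + 94 = 172.
Between ring 109 and the bark edge there are 172 − 109 = 63 rings.
Excluding 7 false rings: 63 − 7 = 56.
The ring at the bark edge is 1949 CE, so the fire scar dates to 1949 − 56 = 1893 CE.

1893 CE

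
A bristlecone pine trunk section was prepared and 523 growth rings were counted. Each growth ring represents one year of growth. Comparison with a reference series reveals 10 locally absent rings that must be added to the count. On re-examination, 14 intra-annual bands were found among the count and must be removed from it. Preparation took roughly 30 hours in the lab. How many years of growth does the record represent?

After corrections the count is 523 − 14 + 10 = 519 growth rings.
One growth ring per year makes the duration 519 years.

519 years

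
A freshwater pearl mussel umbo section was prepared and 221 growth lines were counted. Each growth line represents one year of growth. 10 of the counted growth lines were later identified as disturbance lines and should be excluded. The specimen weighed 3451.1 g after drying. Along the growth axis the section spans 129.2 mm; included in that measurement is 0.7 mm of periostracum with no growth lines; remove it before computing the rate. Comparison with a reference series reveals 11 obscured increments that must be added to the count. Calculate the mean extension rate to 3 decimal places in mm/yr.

After corrections the count is 221 − 10 + 11 = 222 growth lines.
Net length = 129.2 − 0.7 = 128.5 mm.
Mean rate = 128.5 mm / 222 years ≈ 0.579 mm/yr.

0.579 mm/yr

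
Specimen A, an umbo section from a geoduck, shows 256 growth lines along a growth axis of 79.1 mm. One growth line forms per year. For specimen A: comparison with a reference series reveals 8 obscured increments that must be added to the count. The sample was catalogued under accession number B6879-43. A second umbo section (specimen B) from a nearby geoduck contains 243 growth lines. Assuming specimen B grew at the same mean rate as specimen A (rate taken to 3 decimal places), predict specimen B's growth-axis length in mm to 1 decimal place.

72.9 mm

Specimen A: adjusted count: 256 + 8 = 264 growth lines.
A: 79.1 mm over 264 years gives 79.1 / 264 ≈ 0.300 mm per year.
Length of B = 0.300 × 243 = 72.9 mm.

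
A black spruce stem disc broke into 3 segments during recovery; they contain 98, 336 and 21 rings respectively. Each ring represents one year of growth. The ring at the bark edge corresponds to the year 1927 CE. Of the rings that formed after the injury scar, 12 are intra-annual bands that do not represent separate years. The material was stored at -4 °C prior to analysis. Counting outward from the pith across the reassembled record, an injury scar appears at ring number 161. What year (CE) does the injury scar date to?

1645 CE

Total rings = 98 + 336 + 21 = 455.
The injury scar sits at ring 161 from the pith, so 455 − 161 = 294 rings formed after it.
Excluding 12 false rings: 294 − 12 = 282.
The ring at the bark edge is 1927 CE, so the injury scar dates to 1927 − 282 = 1645 CE.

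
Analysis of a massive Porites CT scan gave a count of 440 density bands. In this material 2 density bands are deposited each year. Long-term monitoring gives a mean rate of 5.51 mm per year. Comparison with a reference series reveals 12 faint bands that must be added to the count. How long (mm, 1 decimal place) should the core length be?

After corrections the count is 440 + 12 = 452 density bands.
Dividing by 2 density bands per year: 452 / 2 = 226 years.
Length ≈ 5.51 × 226 = 1245.3 mm.

1245.3 mm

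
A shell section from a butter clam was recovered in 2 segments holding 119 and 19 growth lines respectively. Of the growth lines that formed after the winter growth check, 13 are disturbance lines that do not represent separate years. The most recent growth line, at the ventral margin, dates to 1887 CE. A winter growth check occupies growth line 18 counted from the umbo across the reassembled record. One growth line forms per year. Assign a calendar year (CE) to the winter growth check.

Total growth lines = 119 + 19 = 138.
Between growth line 18 and the ventral margin there are 138 − 18 = 120 growth lines.
120 − 13 false = 107 true growth lines after the winter growth check.
Counting back 107 years from 1887 CE places the winter growth check in 1887 − 107 = 1780 CE.

1780 CE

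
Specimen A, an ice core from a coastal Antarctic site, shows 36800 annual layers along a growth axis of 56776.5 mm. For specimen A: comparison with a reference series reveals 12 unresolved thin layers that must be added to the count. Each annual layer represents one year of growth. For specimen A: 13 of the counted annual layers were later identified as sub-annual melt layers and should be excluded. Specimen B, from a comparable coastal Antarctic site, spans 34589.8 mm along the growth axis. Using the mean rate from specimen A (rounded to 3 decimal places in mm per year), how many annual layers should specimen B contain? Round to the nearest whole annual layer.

22417 annual layers

Specimen A: correcting the raw count gives 36800 − 13 + 12 = 36799 true annual layers.
A: 56776.5 mm over 36799 years gives 56776.5 / 36799 ≈ 1.543 mm/yr.
Specimen B: 34589.8 mm / 1.543 mm per year = 22417.24 years ≈ 22417 annual layers.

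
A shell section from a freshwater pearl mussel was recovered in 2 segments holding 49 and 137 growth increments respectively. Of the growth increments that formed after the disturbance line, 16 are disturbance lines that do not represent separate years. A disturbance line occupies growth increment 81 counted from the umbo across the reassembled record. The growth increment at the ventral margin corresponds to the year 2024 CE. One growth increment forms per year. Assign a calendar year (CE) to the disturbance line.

Total growth increments = 49 + 137 = 186.
186 − 81 = 105 growth increments lie beyond the disturbance line toward the ventral margin.
105 − 16 false = 89 true growth increments after the disturbance line.
Counting back 89 years from 2024 CE places the disturbance line in 2024 − 89 = 1935 CE.

1935 CE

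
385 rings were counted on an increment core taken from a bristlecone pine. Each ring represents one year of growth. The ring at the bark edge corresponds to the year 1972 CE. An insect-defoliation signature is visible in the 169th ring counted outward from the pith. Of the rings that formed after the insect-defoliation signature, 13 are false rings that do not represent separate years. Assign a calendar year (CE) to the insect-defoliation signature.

The insect-defoliation signature sits at ring 169 from the pith, so 385 − 169 = 216 rings formed after it.
216 − 13 false = 203 true rings after the insect-defoliation signature.
Counting back 203 years from 1972 CE places the insect-defoliation signature in 1972 − 203 = 1769 CE.

1769 CE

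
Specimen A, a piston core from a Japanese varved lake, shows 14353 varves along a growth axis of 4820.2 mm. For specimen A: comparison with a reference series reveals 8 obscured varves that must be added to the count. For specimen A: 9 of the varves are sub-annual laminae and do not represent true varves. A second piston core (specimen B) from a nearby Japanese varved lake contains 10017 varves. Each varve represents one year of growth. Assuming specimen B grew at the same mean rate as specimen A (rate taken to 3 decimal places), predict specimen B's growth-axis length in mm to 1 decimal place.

3365.7 mm

Specimen A: correcting the raw count gives 14353 − 9 + 8 = 14352 true varves.
A: Extension rate ≈ 4820.2 / 14352 = 0.336 mm per year.
Length of B = 0.336 × 10017 = 3365.7 mm.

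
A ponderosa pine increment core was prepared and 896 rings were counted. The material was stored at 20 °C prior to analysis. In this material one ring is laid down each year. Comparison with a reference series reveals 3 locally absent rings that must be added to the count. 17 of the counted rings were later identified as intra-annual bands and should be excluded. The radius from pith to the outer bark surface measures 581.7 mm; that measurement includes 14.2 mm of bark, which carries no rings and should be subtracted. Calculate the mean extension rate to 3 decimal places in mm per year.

0.643 mm per year

True ring count = 896 − 17 + 3 = 882.
Removing the 14.2 mm offcut leaves 581.7 − 14.2 = 567.5 mm.
Mean rate = 567.5 mm / 882 years ≈ 0.643 mm per year.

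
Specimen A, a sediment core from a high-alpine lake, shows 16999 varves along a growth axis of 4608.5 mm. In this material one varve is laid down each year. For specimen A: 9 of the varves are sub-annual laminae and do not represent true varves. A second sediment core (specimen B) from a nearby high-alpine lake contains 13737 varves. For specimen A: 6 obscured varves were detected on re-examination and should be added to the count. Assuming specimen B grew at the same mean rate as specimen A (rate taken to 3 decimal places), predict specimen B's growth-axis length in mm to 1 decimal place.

Specimen A: adjusted count: 16999 − 9 + 6 = 16996 varves.
A: Mean rate = 4608.5 mm / 16996 years ≈ 0.271 mm/yr.
B's length ≈ 0.271 × 13737 = 3722.7 mm.

3722.7 mm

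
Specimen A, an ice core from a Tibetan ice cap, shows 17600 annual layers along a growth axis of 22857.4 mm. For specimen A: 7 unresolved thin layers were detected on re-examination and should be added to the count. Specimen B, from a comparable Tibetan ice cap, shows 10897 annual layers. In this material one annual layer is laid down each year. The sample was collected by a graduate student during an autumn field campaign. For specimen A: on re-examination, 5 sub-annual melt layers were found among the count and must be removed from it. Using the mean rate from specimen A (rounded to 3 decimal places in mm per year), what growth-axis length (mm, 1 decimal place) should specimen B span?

14155.2 mm

Specimen A: correcting the raw count gives 17600 − 5 + 7 = 17602 true annual layers.
A: Mean rate = 22857.4 mm / 17602 years ≈ 1.299 mm per year.
B's length ≈ 1.299 × 10897 = 14155.2 mm.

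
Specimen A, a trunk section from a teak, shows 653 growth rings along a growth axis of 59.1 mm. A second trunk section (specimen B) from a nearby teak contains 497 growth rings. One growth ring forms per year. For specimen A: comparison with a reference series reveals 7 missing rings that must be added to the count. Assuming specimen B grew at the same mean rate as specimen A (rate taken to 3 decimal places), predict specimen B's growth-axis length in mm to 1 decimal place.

Specimen A: after corrections the count is 653 + 7 = 660 growth rings.
A: Mean rate = 59.1 mm / 660 years ≈ 0.090 mm/yr.
B's length ≈ 0.090 × 497 = 44.7 mm.

44.7 mm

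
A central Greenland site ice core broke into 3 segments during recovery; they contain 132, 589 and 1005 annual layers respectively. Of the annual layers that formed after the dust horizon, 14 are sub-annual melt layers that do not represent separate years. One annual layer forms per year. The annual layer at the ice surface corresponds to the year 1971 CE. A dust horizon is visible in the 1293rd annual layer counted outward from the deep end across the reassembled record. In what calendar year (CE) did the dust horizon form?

Total annual layers = 132 + 589 + 1005 = 1726.
The dust horizon sits at annual layer 1293 from the deep end, so 1726 − 1293 = 433 annual layers formed after it.
433 − 14 false = 419 true annual layers after the dust horizon.
1971 − 419 = 1552 CE.

1552 CE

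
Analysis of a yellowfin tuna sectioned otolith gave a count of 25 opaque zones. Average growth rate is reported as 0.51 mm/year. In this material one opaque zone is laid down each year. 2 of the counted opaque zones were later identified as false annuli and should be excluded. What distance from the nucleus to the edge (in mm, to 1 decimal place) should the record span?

Correcting the raw count gives 25 − 2 = 23 true opaque zones.
23 years at 0.51 mm/year gives 0.51 × 23 = 11.7 mm.

11.7 mm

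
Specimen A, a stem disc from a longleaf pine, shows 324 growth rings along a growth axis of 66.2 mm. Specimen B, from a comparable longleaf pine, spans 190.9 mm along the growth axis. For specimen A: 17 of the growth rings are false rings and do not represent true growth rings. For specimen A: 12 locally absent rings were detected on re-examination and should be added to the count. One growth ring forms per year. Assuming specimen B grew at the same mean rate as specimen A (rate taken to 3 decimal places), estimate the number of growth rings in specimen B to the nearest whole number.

918 growth rings

Specimen A: adjusted count: 324 − 17 + 12 = 319 growth rings.
A: Mean rate = 66.2 mm / 319 years ≈ 0.208 mm/year.
For B, 190.9 / 0.208 = 917.79 years ≈ 918 growth rings.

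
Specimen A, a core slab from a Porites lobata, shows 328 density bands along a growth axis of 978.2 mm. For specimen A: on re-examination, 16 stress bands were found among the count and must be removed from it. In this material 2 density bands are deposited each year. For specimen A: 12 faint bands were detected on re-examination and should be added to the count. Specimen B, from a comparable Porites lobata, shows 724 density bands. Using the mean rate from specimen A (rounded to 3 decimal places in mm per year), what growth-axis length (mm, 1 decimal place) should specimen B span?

Specimen A: after corrections the count is 328 − 16 + 12 = 324 density bands.
Specimen A: 324 density bands at 2 per year is 324 / 2 = 162 years.
A: Extension rate ≈ 978.2 / 162 = 6.038 mm/yr.
Specimen B: 724 density bands at 2 per year is 724 / 2 = 362 years. For B, 6.038 mm/year × 362 years = 2185.8 mm.

2185.8 mm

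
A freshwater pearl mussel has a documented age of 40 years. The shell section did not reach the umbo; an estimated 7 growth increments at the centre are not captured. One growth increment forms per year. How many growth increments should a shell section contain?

One growth increment per year gives 40 growth increments over 40 years.
Less the 7 uncaptured growth increments: 40 − 7 = 33.

33 growth increments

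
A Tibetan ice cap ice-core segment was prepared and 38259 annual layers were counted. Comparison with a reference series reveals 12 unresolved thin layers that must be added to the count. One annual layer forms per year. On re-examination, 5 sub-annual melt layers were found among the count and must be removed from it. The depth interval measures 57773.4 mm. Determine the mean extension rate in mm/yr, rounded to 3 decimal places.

1.510 mm/yr

After corrections the count is 38259 − 5 + 12 = 38266 annual layers.
Extension rate ≈ 57773.4 / 38266 = 1.510 mm/yr.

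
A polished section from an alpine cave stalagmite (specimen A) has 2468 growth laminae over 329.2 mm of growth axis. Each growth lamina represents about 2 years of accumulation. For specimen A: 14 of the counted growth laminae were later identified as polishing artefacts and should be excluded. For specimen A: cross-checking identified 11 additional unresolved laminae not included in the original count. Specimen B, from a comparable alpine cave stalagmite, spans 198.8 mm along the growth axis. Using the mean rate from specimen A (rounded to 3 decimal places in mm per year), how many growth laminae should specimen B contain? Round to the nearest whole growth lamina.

1484 growth laminae

Specimen A: after corrections the count is 2468 − 14 + 11 = 2465 growth laminae.
Specimen A: at 2 years per growth lamina, 2465 × 2 = 4930 years.
A: Mean rate = 329.2 mm / 4930 years ≈ 0.067 mm per year.
Specimen B: 198.8 mm / 0.067 mm per year = 2967.16 years; at 2 years per growth lamina that is 2967.16 / 2 ≈ 1484 growth laminae.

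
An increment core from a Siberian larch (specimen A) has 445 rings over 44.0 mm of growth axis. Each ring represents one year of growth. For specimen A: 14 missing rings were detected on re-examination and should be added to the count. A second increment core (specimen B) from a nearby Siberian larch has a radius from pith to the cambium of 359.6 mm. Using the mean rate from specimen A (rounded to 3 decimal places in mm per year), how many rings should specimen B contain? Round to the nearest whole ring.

3746 rings

Specimen A: adjusted count: 445 + 14 = 459 rings.
A: Extension rate ≈ 44.0 / 459 = 0.096 mm/yr.
For B, 359.6 / 0.096 = 3745.83 years ≈ 3746 rings.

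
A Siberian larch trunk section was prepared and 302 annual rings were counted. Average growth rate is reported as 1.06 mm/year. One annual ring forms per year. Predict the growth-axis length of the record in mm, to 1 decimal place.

302 years of growth are recorded.
302 years at 1.06 mm/year gives 1.06 × 302 = 320.1 mm.

320.1 mm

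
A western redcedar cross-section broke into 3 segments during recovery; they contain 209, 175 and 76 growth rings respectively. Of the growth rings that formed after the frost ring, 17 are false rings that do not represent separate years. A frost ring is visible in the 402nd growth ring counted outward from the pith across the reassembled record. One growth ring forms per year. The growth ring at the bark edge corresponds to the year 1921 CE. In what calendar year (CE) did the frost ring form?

1880 CE

Total growth rings = 209 + 175 + 76 = 460.
460 − 402 = 58 growth rings lie beyond the frost ring toward the bark edge.
Removing the 17 false growth rings leaves 58 − 17 = 41 true growth rings beyond the frost ring.
1921 − 41 = 1880 CE.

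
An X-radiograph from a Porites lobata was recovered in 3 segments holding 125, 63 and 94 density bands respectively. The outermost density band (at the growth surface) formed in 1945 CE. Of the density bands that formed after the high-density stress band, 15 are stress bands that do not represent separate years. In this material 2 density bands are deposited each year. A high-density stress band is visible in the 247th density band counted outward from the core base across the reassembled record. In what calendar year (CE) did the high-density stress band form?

Total density bands = 125 + 63 + 94 = 282.
Between density band 247 and the growth surface there are 282 − 247 = 35 density bands.
Removing the 15 false density bands leaves 35 − 15 = 20 true density bands beyond the high-density stress band.
Dividing by 2 density bands per year: 20 / 2 = 10 years.
The density band at the growth surface is 1945 CE, so the high-density stress band dates to 1945 − 10 = 1935 CE.

1935 CE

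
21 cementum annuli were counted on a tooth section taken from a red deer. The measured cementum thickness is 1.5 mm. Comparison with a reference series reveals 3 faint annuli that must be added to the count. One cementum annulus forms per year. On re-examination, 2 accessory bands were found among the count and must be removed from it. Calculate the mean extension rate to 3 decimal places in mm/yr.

0.068 mm/yr

True cementum annulus count = 21 − 2 + 3 = 22.
Mean rate = 1.5 mm / 22 years ≈ 0.068 mm/yr.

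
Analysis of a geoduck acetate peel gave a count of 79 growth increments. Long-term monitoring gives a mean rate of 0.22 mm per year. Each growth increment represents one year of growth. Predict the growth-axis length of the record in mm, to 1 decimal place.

The record spans 79 years at 0.22 mm per year.
79 years at 0.22 mm/year gives 0.22 × 79 = 17.4 mm.

17.4 mm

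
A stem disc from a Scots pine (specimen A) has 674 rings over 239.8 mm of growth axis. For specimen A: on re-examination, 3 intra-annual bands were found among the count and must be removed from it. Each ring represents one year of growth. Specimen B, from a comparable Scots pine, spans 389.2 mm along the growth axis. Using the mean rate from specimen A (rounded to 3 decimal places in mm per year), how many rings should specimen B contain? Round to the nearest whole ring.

Specimen A: correcting the raw count gives 674 − 3 = 671 true rings.
A: 239.8 mm over 671 years gives 239.8 / 671 ≈ 0.357 mm/year.
For B, 389.2 / 0.357 = 1090.20 years ≈ 1090 rings.

1090 rings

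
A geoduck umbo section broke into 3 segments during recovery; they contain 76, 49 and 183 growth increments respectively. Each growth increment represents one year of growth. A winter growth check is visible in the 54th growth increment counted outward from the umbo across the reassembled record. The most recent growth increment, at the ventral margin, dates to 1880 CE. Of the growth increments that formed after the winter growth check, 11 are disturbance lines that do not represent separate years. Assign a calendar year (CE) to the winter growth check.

Total growth increments = 76 + 49 + 183 = 308.
308 − 54 = 254 growth increments lie beyond the winter growth check toward the ventral margin.
Excluding 11 false growth increments: 254 − 11 = 243.
Counting back 243 years from 1880 CE places the winter growth check in 1880 − 243 = 1637 CE.

1637 CE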